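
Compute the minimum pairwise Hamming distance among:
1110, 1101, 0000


Comparing all pairs, minimum distance: 2
Can detect 1 errors, correct 0 errors

2


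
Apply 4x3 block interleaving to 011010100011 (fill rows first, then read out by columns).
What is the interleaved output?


Matrix:
  011
  010
  100
  011
Read columns: 001011011001

001011011001


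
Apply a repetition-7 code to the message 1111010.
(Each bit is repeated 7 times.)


Each bit -> 7 copies

1111111111111111111111111111000000011111110000000


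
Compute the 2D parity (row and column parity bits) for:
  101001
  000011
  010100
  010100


Row parities: 1000
Column parities: 101010

Row P: 1000, Col P: 101010, Corner: 1


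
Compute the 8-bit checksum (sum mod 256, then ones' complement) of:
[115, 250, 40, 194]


Sum = 599 mod 256 = 87
Complement = 168

168


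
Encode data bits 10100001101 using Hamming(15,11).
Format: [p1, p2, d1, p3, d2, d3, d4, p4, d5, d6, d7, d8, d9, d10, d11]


Parity bits: p1=1, p2=1, p3=0, p4=1

111001010001101


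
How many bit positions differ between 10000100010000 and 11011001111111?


XOR: 01011101101111
Count of 1s: 10

10


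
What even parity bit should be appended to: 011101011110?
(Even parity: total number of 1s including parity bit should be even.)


Number of 1s in data: 8
Parity bit: 0

0


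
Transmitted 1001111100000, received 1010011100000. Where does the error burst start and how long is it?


XOR: 0011100000000

Burst at position 2, length 3


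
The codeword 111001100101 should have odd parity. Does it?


Number of 1s: 7

Yes, parity is correct (7 ones)


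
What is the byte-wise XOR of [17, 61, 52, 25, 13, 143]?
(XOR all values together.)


XOR chain: 17 ^ 61 ^ 52 ^ 25 ^ 13 ^ 143 = 131

131


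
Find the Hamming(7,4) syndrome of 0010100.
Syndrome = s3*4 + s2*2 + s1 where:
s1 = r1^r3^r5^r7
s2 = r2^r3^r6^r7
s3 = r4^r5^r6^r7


s1=0, s2=1, s3=1

Syndrome = 6 (error at position 6)


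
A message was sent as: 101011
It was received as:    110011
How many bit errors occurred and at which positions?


XOR: 011000

2 error(s) at position(s): 1, 2


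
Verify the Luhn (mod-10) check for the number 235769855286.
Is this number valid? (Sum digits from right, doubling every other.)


Luhn sum = 55
55 mod 10 = 5

Invalid (Luhn sum mod 10 = 5)


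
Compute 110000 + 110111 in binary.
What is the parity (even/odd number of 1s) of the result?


110000 = 48
110111 = 55
Sum = 103 = 1100111
1s count = 5

odd parity (5 ones in 1100111)


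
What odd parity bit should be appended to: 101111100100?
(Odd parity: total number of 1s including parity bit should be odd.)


Number of 1s in data: 7
Parity bit: 0

0


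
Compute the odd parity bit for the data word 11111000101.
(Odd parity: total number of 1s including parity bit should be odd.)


Number of 1s in data: 7
Parity bit: 0

0


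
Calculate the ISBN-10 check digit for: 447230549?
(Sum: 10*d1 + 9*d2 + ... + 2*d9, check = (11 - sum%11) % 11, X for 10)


Weighted sum: 214
214 mod 11 = 5

Check digit: 6


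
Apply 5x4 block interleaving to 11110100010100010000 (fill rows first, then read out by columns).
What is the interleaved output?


Matrix:
  1111
  0100
  0101
  0001
  0000
Read columns: 10000111001000010110

10000111001000010110


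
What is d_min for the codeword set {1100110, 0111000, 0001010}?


Comparing all pairs, minimum distance: 3
Can detect 2 errors, correct 1 errors

3


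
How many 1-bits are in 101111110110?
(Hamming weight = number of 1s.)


Counting 1s in 101111110110

9


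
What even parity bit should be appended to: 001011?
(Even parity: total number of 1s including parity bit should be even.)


Number of 1s in data: 3
Parity bit: 1

1


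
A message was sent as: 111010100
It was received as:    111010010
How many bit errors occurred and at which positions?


XOR: 000000110

2 error(s) at position(s): 6, 7


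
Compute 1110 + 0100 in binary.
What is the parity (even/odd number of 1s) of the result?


1110 = 14
0100 = 4
Sum = 18 = 10010
1s count = 2

even parity (2 ones in 10010)


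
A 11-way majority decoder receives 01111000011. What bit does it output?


Ones: 6 out of 11
Threshold: 6

1 (6/11 voted 1)


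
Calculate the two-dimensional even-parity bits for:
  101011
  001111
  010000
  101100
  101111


Row parities: 00111
Column parities: 110111

Row P: 00111, Col P: 110111, Corner: 1


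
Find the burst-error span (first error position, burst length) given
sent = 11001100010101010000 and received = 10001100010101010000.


XOR: 01000000000000000000

Burst at position 1, length 1


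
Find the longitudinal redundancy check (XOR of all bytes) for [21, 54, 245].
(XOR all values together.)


XOR chain: 21 ^ 54 ^ 245 = 214

214


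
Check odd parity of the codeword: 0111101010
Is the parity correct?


Number of 1s: 6

No, parity error (6 ones)


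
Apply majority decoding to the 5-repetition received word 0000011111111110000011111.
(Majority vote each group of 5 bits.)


Groups: 00000, 11111, 11111, 00000, 11111
Majority votes: 01101

01101


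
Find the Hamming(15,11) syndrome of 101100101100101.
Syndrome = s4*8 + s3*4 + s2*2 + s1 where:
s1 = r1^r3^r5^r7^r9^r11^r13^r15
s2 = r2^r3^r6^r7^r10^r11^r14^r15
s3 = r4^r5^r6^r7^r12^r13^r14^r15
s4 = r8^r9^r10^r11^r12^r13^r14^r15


s1=0, s2=0, s3=0, s4=0

Syndrome = 0 (no error)


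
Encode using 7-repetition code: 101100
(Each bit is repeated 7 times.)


Each bit -> 7 copies

111111100000001111111111111100000000000000


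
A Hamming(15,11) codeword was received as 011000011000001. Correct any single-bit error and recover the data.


Syndrome = 15: error at position 15

Data: 10001000000 (corrected bit 15)


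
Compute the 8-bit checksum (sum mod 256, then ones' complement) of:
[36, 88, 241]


Sum = 365 mod 256 = 109
Complement = 146

146


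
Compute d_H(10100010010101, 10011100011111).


XOR: 00111110001010
Count of 1s: 7

7


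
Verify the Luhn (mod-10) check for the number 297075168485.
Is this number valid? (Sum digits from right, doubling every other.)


Luhn sum = 59
59 mod 10 = 9

Invalid (Luhn sum mod 10 = 9)


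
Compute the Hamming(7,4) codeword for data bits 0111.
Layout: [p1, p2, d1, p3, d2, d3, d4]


Parity bits: p1=0, p2=0, p3=1

0001111


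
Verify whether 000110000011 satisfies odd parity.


Number of 1s: 4

No, parity error (4 ones)


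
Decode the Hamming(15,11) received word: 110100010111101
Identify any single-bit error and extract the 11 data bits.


Syndrome = 0: no error detected

Data: 00000111101 (no errors)


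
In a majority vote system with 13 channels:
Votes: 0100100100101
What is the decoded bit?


Ones: 5 out of 13
Threshold: 7

0 (5/13 voted 1)


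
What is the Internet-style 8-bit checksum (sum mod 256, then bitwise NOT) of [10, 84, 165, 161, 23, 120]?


Sum = 563 mod 256 = 51
Complement = 204

204


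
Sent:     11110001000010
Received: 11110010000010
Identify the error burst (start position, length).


XOR: 00000011000000

Burst at position 6, length 2


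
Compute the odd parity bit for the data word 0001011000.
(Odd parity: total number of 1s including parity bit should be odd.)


Number of 1s in data: 3
Parity bit: 0

0


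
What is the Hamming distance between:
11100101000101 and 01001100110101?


XOR: 10101001110000
Count of 1s: 6

6


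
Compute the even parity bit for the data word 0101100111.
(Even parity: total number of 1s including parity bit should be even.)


Number of 1s in data: 6
Parity bit: 0

0


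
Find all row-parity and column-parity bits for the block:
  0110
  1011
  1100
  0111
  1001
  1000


Row parities: 010101
Column parities: 0111

Row P: 010101, Col P: 0111, Corner: 1


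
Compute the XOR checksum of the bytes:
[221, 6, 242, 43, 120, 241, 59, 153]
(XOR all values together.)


XOR chain: 221 ^ 6 ^ 242 ^ 43 ^ 120 ^ 241 ^ 59 ^ 153 = 41

41


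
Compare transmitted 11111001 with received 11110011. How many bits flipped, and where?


XOR: 00001010

2 error(s) at position(s): 4, 6


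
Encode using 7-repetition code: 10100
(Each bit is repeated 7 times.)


Each bit -> 7 copies

11111110000000111111100000000000000


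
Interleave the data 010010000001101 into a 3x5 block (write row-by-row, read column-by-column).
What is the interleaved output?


Matrix:
  01001
  00000
  01101
Read columns: 000101001000101

000101001000101


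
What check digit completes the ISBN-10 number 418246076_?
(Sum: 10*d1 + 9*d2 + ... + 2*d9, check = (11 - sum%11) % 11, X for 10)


Weighted sum: 214
214 mod 11 = 5

Check digit: 6


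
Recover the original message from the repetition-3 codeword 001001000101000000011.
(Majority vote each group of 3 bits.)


Groups: 001, 001, 000, 101, 000, 000, 011
Majority votes: 0001001

0001001


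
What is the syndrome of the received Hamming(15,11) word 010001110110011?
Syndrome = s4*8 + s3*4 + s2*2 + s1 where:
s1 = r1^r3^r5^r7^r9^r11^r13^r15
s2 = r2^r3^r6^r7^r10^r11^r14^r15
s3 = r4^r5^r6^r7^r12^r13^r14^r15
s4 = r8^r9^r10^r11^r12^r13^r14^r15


s1=1, s2=1, s3=0, s4=1

Syndrome = 11 (error at position 11)


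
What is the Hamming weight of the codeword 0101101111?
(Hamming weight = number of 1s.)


Counting 1s in 0101101111

7


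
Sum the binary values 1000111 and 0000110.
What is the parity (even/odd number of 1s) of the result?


1000111 = 71
0000110 = 6
Sum = 77 = 1001101
1s count = 4

even parity (4 ones in 1001101)


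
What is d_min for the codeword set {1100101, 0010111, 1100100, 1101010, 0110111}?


Comparing all pairs, minimum distance: 1
Can detect 0 errors, correct 0 errors

1


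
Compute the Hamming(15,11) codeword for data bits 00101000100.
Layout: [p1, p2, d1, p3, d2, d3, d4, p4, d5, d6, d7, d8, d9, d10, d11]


Parity bits: p1=0, p2=1, p3=0, p4=0

010001001000100


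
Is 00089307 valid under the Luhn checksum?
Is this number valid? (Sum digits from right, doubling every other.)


Luhn sum = 27
27 mod 10 = 7

Invalid (Luhn sum mod 10 = 7)


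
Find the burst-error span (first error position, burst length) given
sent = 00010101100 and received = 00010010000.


XOR: 00000111100

Burst at position 5, length 4


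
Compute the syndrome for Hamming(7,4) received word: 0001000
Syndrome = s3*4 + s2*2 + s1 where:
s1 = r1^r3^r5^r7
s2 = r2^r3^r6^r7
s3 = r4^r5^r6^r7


s1=0, s2=0, s3=1

Syndrome = 4 (error at position 4)


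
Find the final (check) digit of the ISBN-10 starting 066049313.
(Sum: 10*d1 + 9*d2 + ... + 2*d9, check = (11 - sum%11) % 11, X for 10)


Weighted sum: 192
192 mod 11 = 5

Check digit: 6


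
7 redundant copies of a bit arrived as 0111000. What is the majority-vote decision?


Ones: 3 out of 7
Threshold: 4

0 (3/7 voted 1)


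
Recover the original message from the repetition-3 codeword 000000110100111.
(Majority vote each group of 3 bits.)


Groups: 000, 000, 110, 100, 111
Majority votes: 00101

00101


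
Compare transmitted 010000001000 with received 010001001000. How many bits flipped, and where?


XOR: 000001000000

1 error(s) at position(s): 5


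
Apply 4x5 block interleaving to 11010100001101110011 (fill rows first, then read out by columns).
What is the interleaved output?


Matrix:
  11010
  10000
  11011
  10011
Read columns: 11111010000010110011

11111010000010110011


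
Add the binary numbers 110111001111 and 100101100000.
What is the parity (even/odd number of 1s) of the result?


110111001111 = 3535
100101100000 = 2400
Sum = 5935 = 1011100101111
1s count = 9

odd parity (9 ones in 1011100101111)


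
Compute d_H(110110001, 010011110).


XOR: 100101111
Count of 1s: 6

6


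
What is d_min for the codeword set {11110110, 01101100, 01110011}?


Comparing all pairs, minimum distance: 3
Can detect 2 errors, correct 1 errors

3


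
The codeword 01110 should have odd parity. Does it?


Number of 1s: 3

Yes, parity is correct (3 ones)


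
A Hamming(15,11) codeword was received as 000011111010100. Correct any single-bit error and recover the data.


Syndrome = 3: error at position 3

Data: 11111010100 (corrected bit 3)


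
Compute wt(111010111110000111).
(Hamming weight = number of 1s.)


Counting 1s in 111010111110000111

12


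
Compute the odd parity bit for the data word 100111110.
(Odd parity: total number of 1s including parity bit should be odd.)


Number of 1s in data: 6
Parity bit: 1

1


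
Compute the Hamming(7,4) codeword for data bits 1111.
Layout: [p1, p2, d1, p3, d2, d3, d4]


Parity bits: p1=1, p2=1, p3=1

1111111


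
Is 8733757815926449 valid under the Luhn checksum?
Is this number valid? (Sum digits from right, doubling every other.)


Luhn sum = 88
88 mod 10 = 8

Invalid (Luhn sum mod 10 = 8)


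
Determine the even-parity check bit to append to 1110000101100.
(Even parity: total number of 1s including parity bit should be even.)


Number of 1s in data: 6
Parity bit: 0

0


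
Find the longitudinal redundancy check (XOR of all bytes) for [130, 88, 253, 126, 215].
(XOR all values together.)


XOR chain: 130 ^ 88 ^ 253 ^ 126 ^ 215 = 142

142


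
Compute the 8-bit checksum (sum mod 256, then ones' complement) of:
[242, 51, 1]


Sum = 294 mod 256 = 38
Complement = 217

217


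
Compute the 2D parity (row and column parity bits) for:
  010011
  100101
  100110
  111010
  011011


Row parities: 11100
Column parities: 110001

Row P: 11100, Col P: 110001, Corner: 1


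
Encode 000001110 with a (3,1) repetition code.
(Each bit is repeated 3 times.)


Each bit -> 3 copies

000000000000000111111111000


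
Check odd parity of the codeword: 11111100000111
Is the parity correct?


Number of 1s: 9

Yes, parity is correct (9 ones)


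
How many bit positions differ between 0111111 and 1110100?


XOR: 1001011
Count of 1s: 4

4


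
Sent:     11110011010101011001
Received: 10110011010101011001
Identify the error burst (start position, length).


XOR: 01000000000000000000

Burst at position 1, length 1


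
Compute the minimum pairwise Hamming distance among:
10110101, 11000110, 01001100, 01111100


Comparing all pairs, minimum distance: 2
Can detect 1 errors, correct 0 errors

2


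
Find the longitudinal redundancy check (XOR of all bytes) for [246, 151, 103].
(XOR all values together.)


XOR chain: 246 ^ 151 ^ 103 = 6

6


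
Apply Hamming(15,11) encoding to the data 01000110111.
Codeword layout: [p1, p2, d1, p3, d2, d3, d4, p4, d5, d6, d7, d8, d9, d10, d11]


Parity bits: p1=0, p2=0, p3=0, p4=1

000010010110111


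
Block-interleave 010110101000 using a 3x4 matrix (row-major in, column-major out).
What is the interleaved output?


Matrix:
  0101
  1010
  1000
Read columns: 011100010100

011100010100


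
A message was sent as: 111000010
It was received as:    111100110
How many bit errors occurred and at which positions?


XOR: 000100100

2 error(s) at position(s): 3, 6


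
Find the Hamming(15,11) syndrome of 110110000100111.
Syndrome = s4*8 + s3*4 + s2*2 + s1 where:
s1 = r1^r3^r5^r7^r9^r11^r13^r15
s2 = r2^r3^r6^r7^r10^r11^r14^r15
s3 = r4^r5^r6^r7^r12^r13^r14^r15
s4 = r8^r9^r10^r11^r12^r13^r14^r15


s1=0, s2=0, s3=1, s4=0

Syndrome = 4 (error at position 4)


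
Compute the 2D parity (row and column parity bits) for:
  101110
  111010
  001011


Row parities: 001
Column parities: 011111

Row P: 001, Col P: 011111, Corner: 1


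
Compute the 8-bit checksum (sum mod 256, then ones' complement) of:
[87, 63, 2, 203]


Sum = 355 mod 256 = 99
Complement = 156

156


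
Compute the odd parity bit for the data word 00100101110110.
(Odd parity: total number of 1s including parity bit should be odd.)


Number of 1s in data: 7
Parity bit: 0

0


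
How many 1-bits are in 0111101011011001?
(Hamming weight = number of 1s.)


Counting 1s in 0111101011011001

10


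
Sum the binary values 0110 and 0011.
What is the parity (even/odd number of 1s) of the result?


0110 = 6
0011 = 3
Sum = 9 = 1001
1s count = 2

even parity (2 ones in 1001)


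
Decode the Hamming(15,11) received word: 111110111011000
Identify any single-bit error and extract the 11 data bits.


Syndrome = 0: no error detected

Data: 11011011000 (no errors)


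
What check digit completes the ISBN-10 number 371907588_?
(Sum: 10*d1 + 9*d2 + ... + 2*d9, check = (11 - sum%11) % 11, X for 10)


Weighted sum: 259
259 mod 11 = 6

Check digit: 5


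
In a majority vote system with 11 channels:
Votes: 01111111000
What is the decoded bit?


Ones: 7 out of 11
Threshold: 6

1 (7/11 voted 1)


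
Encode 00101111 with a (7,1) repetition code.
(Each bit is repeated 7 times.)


Each bit -> 7 copies

00000000000000111111100000001111111111111111111111111111


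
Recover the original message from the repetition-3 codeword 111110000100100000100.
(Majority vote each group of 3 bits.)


Groups: 111, 110, 000, 100, 100, 000, 100
Majority votes: 1100000

1100000


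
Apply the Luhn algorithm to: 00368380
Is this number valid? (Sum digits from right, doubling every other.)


Luhn sum = 29
29 mod 10 = 9

Invalid (Luhn sum mod 10 = 9)


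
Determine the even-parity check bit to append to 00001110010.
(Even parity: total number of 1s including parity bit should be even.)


Number of 1s in data: 4
Parity bit: 0

0


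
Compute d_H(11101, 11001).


XOR: 00100
Count of 1s: 1

1


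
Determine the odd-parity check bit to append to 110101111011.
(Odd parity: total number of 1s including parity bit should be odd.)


Number of 1s in data: 9
Parity bit: 0

0


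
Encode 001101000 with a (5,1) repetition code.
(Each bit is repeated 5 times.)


Each bit -> 5 copies

000000000011111111110000011111000000000000000


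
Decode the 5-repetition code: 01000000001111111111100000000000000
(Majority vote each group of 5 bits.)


Groups: 01000, 00000, 11111, 11111, 10000, 00000, 00000
Majority votes: 0011000

0011000


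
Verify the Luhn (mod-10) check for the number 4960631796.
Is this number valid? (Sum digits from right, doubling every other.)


Luhn sum = 50
50 mod 10 = 0

Valid (Luhn sum mod 10 = 0)


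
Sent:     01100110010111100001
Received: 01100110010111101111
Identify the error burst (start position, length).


XOR: 00000000000000001110

Burst at position 16, length 3


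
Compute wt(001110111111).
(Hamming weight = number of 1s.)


Counting 1s in 001110111111

9


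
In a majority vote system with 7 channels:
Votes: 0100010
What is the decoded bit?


Ones: 2 out of 7
Threshold: 4

0 (2/7 voted 1)


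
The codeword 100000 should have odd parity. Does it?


Number of 1s: 1

Yes, parity is correct (1 ones)


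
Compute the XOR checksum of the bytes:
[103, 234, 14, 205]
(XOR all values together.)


XOR chain: 103 ^ 234 ^ 14 ^ 205 = 78

78


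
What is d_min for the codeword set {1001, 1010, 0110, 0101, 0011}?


Comparing all pairs, minimum distance: 2
Can detect 1 errors, correct 0 errors

2


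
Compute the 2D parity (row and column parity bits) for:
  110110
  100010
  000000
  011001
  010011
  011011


Row parities: 000110
Column parities: 000101

Row P: 000110, Col P: 000101, Corner: 0


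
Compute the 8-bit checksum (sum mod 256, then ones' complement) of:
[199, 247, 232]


Sum = 678 mod 256 = 166
Complement = 89

89


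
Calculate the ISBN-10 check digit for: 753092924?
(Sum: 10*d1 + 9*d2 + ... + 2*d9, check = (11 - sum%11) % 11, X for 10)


Weighted sum: 253
253 mod 11 = 0

Check digit: 0


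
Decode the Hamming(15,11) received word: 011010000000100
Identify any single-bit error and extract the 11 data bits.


Syndrome = 9: error at position 9

Data: 11001000100 (corrected bit 9)


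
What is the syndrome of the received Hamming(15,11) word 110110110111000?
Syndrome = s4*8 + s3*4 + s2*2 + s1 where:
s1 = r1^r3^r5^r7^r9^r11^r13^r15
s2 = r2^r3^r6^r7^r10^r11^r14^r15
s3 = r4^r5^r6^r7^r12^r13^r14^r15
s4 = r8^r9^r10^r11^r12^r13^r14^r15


s1=0, s2=0, s3=0, s4=0

Syndrome = 0 (no error)


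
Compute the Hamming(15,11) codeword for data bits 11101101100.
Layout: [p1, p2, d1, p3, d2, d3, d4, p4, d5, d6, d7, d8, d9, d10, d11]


Parity bits: p1=0, p2=1, p3=0, p4=0

011011001101100


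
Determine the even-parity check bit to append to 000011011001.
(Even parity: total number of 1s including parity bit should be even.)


Number of 1s in data: 5
Parity bit: 1

1


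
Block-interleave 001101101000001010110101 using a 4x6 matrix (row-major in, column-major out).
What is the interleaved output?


Matrix:
  001101
  101000
  001010
  110101
Read columns: 010100011110100100101001

010100011110100100101001


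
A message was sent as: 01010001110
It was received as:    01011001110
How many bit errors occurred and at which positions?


XOR: 00001000000

1 error(s) at position(s): 4


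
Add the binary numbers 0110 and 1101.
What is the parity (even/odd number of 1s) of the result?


0110 = 6
1101 = 13
Sum = 19 = 10011
1s count = 3

odd parity (3 ones in 10011)


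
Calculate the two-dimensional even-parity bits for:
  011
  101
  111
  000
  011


Row parities: 00100
Column parities: 010

Row P: 00100, Col P: 010, Corner: 1


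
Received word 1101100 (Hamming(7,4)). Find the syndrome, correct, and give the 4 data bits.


Syndrome = 2: error at position 2

Data: 0100 (corrected bit 2)


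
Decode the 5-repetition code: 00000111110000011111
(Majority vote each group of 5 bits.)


Groups: 00000, 11111, 00000, 11111
Majority votes: 0101

0101


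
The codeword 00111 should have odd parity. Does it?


Number of 1s: 3

Yes, parity is correct (3 ones)


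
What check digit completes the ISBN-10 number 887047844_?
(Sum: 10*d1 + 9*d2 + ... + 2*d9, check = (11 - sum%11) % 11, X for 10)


Weighted sum: 319
319 mod 11 = 0

Check digit: 0


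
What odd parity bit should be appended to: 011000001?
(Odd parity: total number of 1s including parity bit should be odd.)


Number of 1s in data: 3
Parity bit: 0

0


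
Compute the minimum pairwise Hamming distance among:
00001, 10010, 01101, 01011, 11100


Comparing all pairs, minimum distance: 2
Can detect 1 errors, correct 0 errors

2


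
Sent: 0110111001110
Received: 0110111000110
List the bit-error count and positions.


XOR: 0000000001000

1 error(s) at position(s): 9


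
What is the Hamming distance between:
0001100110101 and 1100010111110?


XOR: 1101110001011
Count of 1s: 8

8


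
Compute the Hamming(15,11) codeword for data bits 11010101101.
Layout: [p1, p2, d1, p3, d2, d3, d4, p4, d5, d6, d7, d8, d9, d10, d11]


Parity bits: p1=1, p2=0, p3=1, p4=0

101110100101101


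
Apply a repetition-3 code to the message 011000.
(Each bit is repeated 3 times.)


Each bit -> 3 copies

000111111000000000


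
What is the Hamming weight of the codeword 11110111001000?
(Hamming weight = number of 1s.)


Counting 1s in 11110111001000

8


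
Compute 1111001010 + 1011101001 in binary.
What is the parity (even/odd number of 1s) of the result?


1111001010 = 970
1011101001 = 745
Sum = 1715 = 11010110011
1s count = 7

odd parity (7 ones in 11010110011)


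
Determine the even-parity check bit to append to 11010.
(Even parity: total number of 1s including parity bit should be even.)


Number of 1s in data: 3
Parity bit: 1

1


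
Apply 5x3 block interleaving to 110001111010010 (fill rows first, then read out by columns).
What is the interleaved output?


Matrix:
  110
  001
  111
  010
  010
Read columns: 101001011101100

101001011101100


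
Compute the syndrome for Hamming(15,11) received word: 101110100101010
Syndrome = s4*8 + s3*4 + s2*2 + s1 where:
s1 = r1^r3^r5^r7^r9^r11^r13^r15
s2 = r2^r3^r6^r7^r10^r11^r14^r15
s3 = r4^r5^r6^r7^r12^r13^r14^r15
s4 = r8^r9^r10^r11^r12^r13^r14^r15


s1=0, s2=0, s3=1, s4=1

Syndrome = 12 (error at position 12)


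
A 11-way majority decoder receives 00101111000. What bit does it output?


Ones: 5 out of 11
Threshold: 6

0 (5/11 voted 1)


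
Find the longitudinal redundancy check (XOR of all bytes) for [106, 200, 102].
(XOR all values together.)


XOR chain: 106 ^ 200 ^ 102 = 196

196


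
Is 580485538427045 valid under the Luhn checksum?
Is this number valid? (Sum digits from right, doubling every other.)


Luhn sum = 76
76 mod 10 = 6

Invalid (Luhn sum mod 10 = 6)


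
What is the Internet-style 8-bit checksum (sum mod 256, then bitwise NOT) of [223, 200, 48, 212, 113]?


Sum = 796 mod 256 = 28
Complement = 227

227


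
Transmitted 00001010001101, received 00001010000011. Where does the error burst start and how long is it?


XOR: 00000000001110

Burst at position 10, length 3


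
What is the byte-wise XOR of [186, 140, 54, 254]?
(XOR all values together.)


XOR chain: 186 ^ 140 ^ 54 ^ 254 = 254

254


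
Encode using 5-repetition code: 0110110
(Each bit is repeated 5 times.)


Each bit -> 5 copies

00000111111111100000111111111100000


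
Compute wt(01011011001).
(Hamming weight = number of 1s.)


Counting 1s in 01011011001

6


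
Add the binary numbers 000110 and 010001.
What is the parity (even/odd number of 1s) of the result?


000110 = 6
010001 = 17
Sum = 23 = 10111
1s count = 4

even parity (4 ones in 10111)


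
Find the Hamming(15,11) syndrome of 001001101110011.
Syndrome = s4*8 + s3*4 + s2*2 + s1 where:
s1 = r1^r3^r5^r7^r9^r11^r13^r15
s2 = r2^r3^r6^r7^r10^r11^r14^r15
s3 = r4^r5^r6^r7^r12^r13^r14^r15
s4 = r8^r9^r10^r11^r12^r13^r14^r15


s1=1, s2=1, s3=0, s4=1

Syndrome = 11 (error at position 11)


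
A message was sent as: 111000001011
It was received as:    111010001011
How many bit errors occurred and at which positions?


XOR: 000010000000

1 error(s) at position(s): 4


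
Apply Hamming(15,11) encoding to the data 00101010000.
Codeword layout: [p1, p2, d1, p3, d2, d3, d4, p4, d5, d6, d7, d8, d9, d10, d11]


Parity bits: p1=0, p2=0, p3=1, p4=0

000101001010000


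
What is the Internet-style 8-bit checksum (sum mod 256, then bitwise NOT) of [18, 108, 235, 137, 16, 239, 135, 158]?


Sum = 1046 mod 256 = 22
Complement = 233

233


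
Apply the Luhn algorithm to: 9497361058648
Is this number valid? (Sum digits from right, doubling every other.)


Luhn sum = 72
72 mod 10 = 2

Invalid (Luhn sum mod 10 = 2)


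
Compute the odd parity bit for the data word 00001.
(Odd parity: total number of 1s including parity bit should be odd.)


Number of 1s in data: 1
Parity bit: 0

0


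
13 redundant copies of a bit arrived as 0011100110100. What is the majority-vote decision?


Ones: 6 out of 13
Threshold: 7

0 (6/13 voted 1)


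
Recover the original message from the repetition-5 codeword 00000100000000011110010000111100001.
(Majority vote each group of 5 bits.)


Groups: 00000, 10000, 00000, 11110, 01000, 01111, 00001
Majority votes: 0001010

0001010


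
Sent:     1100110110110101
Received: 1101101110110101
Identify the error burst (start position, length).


XOR: 0001011000000000

Burst at position 3, length 4


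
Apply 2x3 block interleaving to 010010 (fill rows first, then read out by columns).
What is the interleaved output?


Matrix:
  010
  010
Read columns: 001100

001100


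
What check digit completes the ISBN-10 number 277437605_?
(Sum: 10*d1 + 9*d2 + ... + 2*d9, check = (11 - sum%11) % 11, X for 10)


Weighted sum: 254
254 mod 11 = 1

Check digit: X


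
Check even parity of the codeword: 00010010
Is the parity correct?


Number of 1s: 2

Yes, parity is correct (2 ones)


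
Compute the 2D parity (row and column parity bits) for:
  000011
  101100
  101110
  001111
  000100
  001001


Row parities: 010010
Column parities: 000011

Row P: 010010, Col P: 000011, Corner: 0


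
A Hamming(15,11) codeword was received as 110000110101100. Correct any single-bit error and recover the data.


Syndrome = 7: error at position 7

Data: 00000101100 (corrected bit 7)


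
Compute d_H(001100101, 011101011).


XOR: 010001110
Count of 1s: 4

4


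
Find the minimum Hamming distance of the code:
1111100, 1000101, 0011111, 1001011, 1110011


Comparing all pairs, minimum distance: 3
Can detect 2 errors, correct 1 errors

3


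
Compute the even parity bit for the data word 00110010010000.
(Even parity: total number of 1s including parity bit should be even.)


Number of 1s in data: 4
Parity bit: 0

0


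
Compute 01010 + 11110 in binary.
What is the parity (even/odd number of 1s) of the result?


01010 = 10
11110 = 30
Sum = 40 = 101000
1s count = 2

even parity (2 ones in 101000)


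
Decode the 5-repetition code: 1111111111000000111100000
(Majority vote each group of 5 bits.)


Groups: 11111, 11111, 00000, 01111, 00000
Majority votes: 11010

11010


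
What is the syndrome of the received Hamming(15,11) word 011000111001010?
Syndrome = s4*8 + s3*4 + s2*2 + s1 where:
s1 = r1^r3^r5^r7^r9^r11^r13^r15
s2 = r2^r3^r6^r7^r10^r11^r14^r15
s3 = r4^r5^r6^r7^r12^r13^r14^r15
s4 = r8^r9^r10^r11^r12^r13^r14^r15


s1=1, s2=0, s3=1, s4=0

Syndrome = 5 (error at position 5)


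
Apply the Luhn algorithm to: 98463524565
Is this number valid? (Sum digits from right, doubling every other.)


Luhn sum = 50
50 mod 10 = 0

Valid (Luhn sum mod 10 = 0)


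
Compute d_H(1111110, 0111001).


XOR: 1000111
Count of 1s: 4

4


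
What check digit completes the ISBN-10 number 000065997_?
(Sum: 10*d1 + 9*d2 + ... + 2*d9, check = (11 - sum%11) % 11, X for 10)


Weighted sum: 138
138 mod 11 = 6

Check digit: 5


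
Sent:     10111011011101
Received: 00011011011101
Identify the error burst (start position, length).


XOR: 10100000000000

Burst at position 0, length 3


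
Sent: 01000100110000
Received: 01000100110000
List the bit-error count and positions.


XOR: 00000000000000

0 errors (received matches sent)


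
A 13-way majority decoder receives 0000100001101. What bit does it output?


Ones: 4 out of 13
Threshold: 7

0 (4/13 voted 1)


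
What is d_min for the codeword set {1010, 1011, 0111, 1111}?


Comparing all pairs, minimum distance: 1
Can detect 0 errors, correct 0 errors

1


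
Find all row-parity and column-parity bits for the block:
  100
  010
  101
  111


Row parities: 1101
Column parities: 100

Row P: 1101, Col P: 100, Corner: 1


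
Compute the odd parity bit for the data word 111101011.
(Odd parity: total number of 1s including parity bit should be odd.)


Number of 1s in data: 7
Parity bit: 0

0


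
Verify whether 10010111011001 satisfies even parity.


Number of 1s: 8

Yes, parity is correct (8 ones)


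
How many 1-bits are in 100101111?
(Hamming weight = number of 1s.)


Counting 1s in 100101111

6


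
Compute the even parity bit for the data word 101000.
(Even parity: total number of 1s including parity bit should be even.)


Number of 1s in data: 2
Parity bit: 0

0


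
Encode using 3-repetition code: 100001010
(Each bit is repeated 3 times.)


Each bit -> 3 copies

111000000000000111000111000


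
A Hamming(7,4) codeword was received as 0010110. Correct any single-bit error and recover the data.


Syndrome = 0: no error detected

Data: 1110 (no errors)


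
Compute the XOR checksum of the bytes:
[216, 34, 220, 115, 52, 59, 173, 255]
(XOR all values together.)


XOR chain: 216 ^ 34 ^ 220 ^ 115 ^ 52 ^ 59 ^ 173 ^ 255 = 8

8


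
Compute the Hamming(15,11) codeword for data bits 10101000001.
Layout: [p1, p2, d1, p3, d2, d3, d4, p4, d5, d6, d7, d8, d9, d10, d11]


Parity bits: p1=1, p2=1, p3=0, p4=0

111001001000001


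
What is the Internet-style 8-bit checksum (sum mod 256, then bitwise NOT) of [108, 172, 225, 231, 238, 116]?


Sum = 1090 mod 256 = 66
Complement = 189

189


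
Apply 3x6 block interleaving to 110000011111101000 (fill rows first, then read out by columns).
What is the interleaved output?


Matrix:
  110000
  011111
  101000
Read columns: 101110011010010010

101110011010010010


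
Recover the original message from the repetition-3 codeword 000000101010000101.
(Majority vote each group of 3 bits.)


Groups: 000, 000, 101, 010, 000, 101
Majority votes: 001001

001001


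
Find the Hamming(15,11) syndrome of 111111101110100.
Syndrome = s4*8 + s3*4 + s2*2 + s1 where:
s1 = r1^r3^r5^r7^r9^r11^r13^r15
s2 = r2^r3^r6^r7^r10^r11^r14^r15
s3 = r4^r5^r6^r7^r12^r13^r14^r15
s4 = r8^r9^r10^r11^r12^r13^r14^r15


s1=1, s2=0, s3=1, s4=0

Syndrome = 5 (error at position 5)


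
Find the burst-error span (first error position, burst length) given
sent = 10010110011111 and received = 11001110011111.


XOR: 01011000000000

Burst at position 1, length 4


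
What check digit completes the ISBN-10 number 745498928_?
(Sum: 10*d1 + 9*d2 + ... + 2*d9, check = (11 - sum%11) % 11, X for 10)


Weighted sum: 326
326 mod 11 = 7

Check digit: 4


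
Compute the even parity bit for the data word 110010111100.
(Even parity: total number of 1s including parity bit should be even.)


Number of 1s in data: 7
Parity bit: 1

1


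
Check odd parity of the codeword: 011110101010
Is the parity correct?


Number of 1s: 7

Yes, parity is correct (7 ones)


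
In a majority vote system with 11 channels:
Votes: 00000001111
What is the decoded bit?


Ones: 4 out of 11
Threshold: 6

0 (4/11 voted 1)


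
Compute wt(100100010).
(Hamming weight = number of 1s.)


Counting 1s in 100100010

3


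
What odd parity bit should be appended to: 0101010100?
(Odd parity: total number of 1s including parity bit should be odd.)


Number of 1s in data: 4
Parity bit: 1

1


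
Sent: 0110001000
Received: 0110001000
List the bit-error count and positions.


XOR: 0000000000

0 errors (received matches sent)


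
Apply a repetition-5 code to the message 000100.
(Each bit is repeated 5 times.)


Each bit -> 5 copies

000000000000000111110000000000


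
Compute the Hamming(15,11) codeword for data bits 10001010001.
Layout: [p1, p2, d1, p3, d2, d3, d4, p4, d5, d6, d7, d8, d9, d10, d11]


Parity bits: p1=0, p2=1, p3=1, p4=1

011100011010001


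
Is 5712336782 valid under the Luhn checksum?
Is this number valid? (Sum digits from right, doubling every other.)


Luhn sum = 40
40 mod 10 = 0

Valid (Luhn sum mod 10 = 0)


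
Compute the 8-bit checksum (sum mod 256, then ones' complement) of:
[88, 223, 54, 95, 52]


Sum = 512 mod 256 = 0
Complement = 255

255


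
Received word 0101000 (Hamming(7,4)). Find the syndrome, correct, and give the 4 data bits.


Syndrome = 6: error at position 6

Data: 0010 (corrected bit 6)


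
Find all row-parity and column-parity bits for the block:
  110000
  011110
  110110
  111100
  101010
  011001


Row parities: 000011
Column parities: 010111

Row P: 000011, Col P: 010111, Corner: 0


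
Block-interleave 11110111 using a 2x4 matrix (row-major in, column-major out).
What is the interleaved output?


Matrix:
  1111
  0111
Read columns: 10111111

10111111


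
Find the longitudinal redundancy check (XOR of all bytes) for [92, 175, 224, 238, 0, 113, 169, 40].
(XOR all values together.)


XOR chain: 92 ^ 175 ^ 224 ^ 238 ^ 0 ^ 113 ^ 169 ^ 40 = 13

13


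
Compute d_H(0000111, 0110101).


XOR: 0110010
Count of 1s: 3

3


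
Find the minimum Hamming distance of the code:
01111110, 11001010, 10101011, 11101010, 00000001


Comparing all pairs, minimum distance: 1
Can detect 0 errors, correct 0 errors

1


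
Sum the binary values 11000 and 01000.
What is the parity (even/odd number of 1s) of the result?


11000 = 24
01000 = 8
Sum = 32 = 100000
1s count = 1

odd parity (1 ones in 100000)


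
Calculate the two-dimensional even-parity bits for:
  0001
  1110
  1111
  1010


Row parities: 1100
Column parities: 1010

Row P: 1100, Col P: 1010, Corner: 0


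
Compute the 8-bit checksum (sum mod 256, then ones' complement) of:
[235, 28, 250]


Sum = 513 mod 256 = 1
Complement = 254

254


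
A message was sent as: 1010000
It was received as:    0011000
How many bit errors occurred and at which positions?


XOR: 1001000

2 error(s) at position(s): 0, 3


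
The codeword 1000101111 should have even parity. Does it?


Number of 1s: 6

Yes, parity is correct (6 ones)


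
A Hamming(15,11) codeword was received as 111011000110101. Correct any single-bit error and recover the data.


Syndrome = 0: no error detected

Data: 11100110101 (no errors)


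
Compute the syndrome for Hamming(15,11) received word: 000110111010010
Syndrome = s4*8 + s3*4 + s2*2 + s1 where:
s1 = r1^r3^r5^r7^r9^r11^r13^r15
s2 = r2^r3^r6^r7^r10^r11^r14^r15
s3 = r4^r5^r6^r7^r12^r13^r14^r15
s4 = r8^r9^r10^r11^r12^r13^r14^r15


s1=0, s2=1, s3=0, s4=0

Syndrome = 2 (error at position 2)


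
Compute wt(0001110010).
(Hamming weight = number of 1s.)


Counting 1s in 0001110010

4


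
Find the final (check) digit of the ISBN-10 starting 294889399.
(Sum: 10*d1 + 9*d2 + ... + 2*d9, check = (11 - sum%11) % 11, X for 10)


Weighted sum: 339
339 mod 11 = 9

Check digit: 2


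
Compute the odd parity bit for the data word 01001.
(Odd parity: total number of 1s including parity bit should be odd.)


Number of 1s in data: 2
Parity bit: 1

1


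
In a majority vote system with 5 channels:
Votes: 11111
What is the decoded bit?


Ones: 5 out of 5
Threshold: 3

1 (5/5 voted 1)


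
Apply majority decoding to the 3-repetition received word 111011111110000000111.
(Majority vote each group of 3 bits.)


Groups: 111, 011, 111, 110, 000, 000, 111
Majority votes: 1111001

1111001


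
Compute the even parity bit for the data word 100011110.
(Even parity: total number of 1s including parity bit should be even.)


Number of 1s in data: 5
Parity bit: 1

1


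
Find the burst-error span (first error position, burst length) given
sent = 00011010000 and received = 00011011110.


XOR: 00000001110

Burst at position 7, length 3


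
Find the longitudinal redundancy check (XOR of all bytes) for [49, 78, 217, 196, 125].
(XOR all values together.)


XOR chain: 49 ^ 78 ^ 217 ^ 196 ^ 125 = 31

31


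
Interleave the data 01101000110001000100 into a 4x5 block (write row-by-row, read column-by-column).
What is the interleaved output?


Matrix:
  01101
  00011
  00010
  00100
Read columns: 00001000100101101100

00001000100101101100


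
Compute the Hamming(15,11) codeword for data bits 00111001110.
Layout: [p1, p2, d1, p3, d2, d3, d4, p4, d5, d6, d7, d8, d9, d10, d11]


Parity bits: p1=1, p2=1, p3=1, p4=0

110101101001110


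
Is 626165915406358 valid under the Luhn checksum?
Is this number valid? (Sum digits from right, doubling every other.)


Luhn sum = 64
64 mod 10 = 4

Invalid (Luhn sum mod 10 = 4)


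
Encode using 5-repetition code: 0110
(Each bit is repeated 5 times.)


Each bit -> 5 copies

00000111111111100000


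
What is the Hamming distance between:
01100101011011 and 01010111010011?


XOR: 00110010001000
Count of 1s: 4

4


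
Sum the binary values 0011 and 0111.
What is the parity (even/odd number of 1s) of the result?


0011 = 3
0111 = 7
Sum = 10 = 1010
1s count = 2

even parity (2 ones in 1010)


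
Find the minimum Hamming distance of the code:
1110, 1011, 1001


Comparing all pairs, minimum distance: 1
Can detect 0 errors, correct 0 errors

1
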